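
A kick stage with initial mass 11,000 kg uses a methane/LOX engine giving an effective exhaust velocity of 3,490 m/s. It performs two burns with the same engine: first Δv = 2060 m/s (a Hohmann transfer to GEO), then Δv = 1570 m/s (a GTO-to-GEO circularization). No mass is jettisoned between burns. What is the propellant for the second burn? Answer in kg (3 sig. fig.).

After the first burn: m = 11000 × exp(−2060/3490.0) = 11000 × 0.55418 = 6,095.98 kg.
After the second burn: m = 6,095.98 × exp(−1570/3490.0) = 6,095.98 × 0.63772 = 3,887.53 kg.
Second-burn propellant = 6,095.98 − 3,887.53 = 2,208.45 kg.

propellant for the second burn ≈ 2210 kg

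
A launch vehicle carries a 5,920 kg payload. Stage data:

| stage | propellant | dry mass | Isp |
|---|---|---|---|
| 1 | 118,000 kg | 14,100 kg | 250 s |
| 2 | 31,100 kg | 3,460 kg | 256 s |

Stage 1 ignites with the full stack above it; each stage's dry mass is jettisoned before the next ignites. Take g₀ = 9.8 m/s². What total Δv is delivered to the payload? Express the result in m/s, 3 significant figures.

Δv ≈ 6490 m/s

Ignition mass of stage 1 = 118,000+14,100 + 31,100+3,460 + 5,920 = 172,580 kg.
Stage 1: m₀ = 172,580 kg, m_f = 172,580 − 118,000 = 54,580 kg; Δv = 250×9.8×ln(3.162) = 2450.0×1.1512 ≈ 2820 m/s.
Stage 2: m₀ = 40,480 kg, m_f = 40,480 − 31,100 = 9,380 kg; Δv = 256×9.8×ln(4.316) = 2508.8×1.4622 ≈ 3668 m/s.
Total Δv = 2820 + 3668 = 6488 m/s.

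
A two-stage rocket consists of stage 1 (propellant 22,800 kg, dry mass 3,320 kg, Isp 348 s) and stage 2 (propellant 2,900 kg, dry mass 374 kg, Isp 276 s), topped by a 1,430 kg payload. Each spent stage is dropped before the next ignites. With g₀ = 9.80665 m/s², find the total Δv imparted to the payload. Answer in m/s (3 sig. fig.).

Δv ≈ 7190 m/s

Ignition mass of stage 1 = 22,800+3,320 + 2,900+374 + 1,430 = 30,824 kg.
Stage 1: m₀ = 30,824 kg, m_f = 30,824 − 22,800 = 8,024 kg; Δv = 348×9.80665×ln(3.841) = 3412.7×1.3459 ≈ 4593 m/s.
Stage 2: m₀ = 4,704 kg, m_f = 4,704 − 2,900 = 1,804 kg; Δv = 276×9.80665×ln(2.608) = 2706.6×0.9584 ≈ 2594 m/s.
Total Δv = 4593 + 2594 = 7187 m/s.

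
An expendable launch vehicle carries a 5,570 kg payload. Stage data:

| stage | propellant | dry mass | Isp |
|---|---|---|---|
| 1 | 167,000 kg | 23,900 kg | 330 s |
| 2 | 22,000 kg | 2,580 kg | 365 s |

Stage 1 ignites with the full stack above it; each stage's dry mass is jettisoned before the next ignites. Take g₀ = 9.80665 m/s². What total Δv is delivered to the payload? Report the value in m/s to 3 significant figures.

Ignition mass of stage 1 = 167,000+23,900 + 22,000+2,580 + 5,570 = 221,050 kg.
Stage 1: m₀ = 221,050 kg, m_f = 221,050 − 167,000 = 54,050 kg; Δv = 330×9.80665×ln(4.09) = 3236.2×1.4085 ≈ 4558 m/s.
Stage 2: m₀ = 30,150 kg, m_f = 30,150 − 22,000 = 8,150 kg; Δv = 365×9.80665×ln(3.699) = 3579.4×1.3082 ≈ 4682 m/s.
Total Δv = 4558 + 4682 = 9240 m/s.

Δv ≈ 9240 m/s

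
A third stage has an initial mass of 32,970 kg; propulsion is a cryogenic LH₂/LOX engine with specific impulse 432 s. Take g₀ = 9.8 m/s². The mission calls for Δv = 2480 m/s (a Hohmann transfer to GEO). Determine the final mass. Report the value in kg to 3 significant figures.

v_e = Isp · g₀ = 432 × 9.8 = 4233.6 m/s.
From the ideal rocket equation, m₀/m_f = exp(Δv / v_e) = exp(2480 / 4233.6) = exp(0.5858) = 1.7964.
m_f = m₀ / 1.7964 = 32,970 / 1.7964 = 18,353.4 kg.

final mass ≈ 18400 kg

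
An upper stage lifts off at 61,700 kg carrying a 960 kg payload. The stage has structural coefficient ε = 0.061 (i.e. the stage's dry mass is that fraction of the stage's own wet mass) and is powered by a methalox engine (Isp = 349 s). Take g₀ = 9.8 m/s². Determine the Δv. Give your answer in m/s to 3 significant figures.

Δv ≈ 8830 m/s

Stage wet mass = m₀ − payload = 61,700 − 960 = 60,740 kg.
Stage dry mass = ε × stage wet mass = 0.061 × 60,740 = 3,705.14 kg.
Burnout mass m_f = stage dry + payload = 3,705.14 + 960 = 4,665.14 kg.
v_e = Isp · g₀ = 349 × 9.8 = 3420.2 m/s.
Rocket equation: Δv = v_e · ln(61,700/4,665.14) = 3420.2 × ln(13.23) = 3420.2 × 2.5822 ≈ 8832 m/s.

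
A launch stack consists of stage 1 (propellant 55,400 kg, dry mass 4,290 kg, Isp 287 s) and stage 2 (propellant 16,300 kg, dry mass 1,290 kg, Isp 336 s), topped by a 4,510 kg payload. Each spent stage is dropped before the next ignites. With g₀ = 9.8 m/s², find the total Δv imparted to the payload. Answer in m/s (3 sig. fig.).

Δv ≈ 7590 m/s

Ignition mass of stage 1 = 55,400+4,290 + 16,300+1,290 + 4,510 = 81,790 kg.
Stage 1: m₀ = 81,790 kg, m_f = 81,790 − 55,400 = 26,390 kg; Δv = 287×9.8×ln(3.099) = 2812.6×1.1312 ≈ 3182 m/s.
Stage 2: m₀ = 22,100 kg, m_f = 22,100 − 16,300 = 5,800 kg; Δv = 336×9.8×ln(3.81) = 3292.8×1.3377 ≈ 4405 m/s.
Total Δv = 3182 + 4405 = 7587 m/s.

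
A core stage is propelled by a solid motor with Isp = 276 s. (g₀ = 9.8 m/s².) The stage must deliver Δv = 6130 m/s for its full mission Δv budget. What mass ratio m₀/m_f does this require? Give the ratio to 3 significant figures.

mass ratio ≈ 9.64

v_e = Isp · g₀ = 276 × 9.8 = 2704.8 m/s.
From the ideal rocket equation, m₀/m_f = exp(Δv / v_e) = exp(6130 / 2704.8) = exp(2.2663) = 9.6441.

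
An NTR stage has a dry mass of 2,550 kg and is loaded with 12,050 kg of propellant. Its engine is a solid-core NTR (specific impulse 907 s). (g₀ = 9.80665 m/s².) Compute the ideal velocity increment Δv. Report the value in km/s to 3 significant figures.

v_e = Isp · g₀ = 907 × 9.80665 = 8894.6 m/s.
m₀ = m_dry + m_prop = 2,550 + 12,050 = 14,600 kg.
By the Tsiolkovsky rocket equation, Δv = v_e · ln(m₀/m_f) = 8894.6 × ln(5.725) = 8894.6 × 1.7449 ≈ 15520.5 m/s.

Δv ≈ 15.5 km/s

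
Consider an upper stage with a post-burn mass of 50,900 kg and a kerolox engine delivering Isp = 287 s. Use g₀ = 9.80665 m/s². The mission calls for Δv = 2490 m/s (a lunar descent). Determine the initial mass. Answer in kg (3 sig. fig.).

initial mass ≈ 123000 kg

v_e = Isp · g₀ = 287 × 9.80665 = 2814.5 m/s.
m₀/m_f = exp(Δv / v_e) = exp(2490 / 2814.5) = exp(0.8847) = 2.4223.
m₀ = m_f × 2.4223 = 50,900 × 2.4223 = 123,295 kg.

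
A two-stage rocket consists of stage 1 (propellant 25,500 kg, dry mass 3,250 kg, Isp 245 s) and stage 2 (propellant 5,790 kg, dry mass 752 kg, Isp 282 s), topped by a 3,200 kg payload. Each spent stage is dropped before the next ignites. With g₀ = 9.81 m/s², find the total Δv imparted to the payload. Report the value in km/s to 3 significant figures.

Δv ≈ 5.11 km/s

Ignition mass of stage 1 = 25,500+3,250 + 5,790+752 + 3,200 = 38,492 kg.
Stage 1: m₀ = 38,492 kg, m_f = 38,492 − 25,500 = 12,992 kg; Δv = 245×9.81×ln(2.963) = 2403.5×1.0861 ≈ 2610 m/s.
Stage 2: m₀ = 9,742 kg, m_f = 9,742 − 5,790 = 3,952 kg; Δv = 282×9.81×ln(2.465) = 2766.4×0.9022 ≈ 2496 m/s.
Total Δv = 2610 + 2496 = 5106 m/s.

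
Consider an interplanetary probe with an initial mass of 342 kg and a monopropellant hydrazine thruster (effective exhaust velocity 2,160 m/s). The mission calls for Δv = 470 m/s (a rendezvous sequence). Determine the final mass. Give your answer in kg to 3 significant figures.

From the ideal rocket equation, m₀/m_f = exp(Δv / v_e) = exp(470 / 2160.0) = exp(0.2176) = 1.2431.
m_f = m₀ / 1.2431 = 342 / 1.2431 = 275.119 kg.

final mass ≈ 275 kg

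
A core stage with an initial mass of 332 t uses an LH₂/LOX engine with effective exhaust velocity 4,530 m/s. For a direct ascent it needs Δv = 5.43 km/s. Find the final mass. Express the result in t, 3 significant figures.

final mass ≈ 100 t

From the ideal rocket equation, m₀/m_f = exp(Δv / v_e) = exp(5430 / 4530.0) = exp(1.1987) = 3.3157.
m_f = m₀ / 3.3157 = 332 / 3.3157 = 100.13 t.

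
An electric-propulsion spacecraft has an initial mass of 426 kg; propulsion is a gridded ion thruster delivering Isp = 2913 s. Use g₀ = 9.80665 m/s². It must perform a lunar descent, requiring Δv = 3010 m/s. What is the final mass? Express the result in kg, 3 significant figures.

final mass ≈ 383 kg

v_e = Isp · g₀ = 2913 × 9.80665 = 28566.8 m/s.
m₀/m_f = exp(Δv / v_e) = exp(3010 / 28566.8) = exp(0.1054) = 1.1111.
m_f = m₀ / 1.1111 = 426 / 1.1111 = 383.404 kg.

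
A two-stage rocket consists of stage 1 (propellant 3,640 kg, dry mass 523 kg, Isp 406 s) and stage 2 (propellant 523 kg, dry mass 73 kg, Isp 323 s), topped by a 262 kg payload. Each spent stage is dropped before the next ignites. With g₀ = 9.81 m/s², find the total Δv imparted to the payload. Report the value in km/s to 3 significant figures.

Δv ≈ 8.12 km/s

Ignition mass of stage 1 = 3,640+523 + 523+73 + 262 = 5,021 kg.
Stage 1: m₀ = 5,021 kg, m_f = 5,021 − 3,640 = 1,381 kg; Δv = 406×9.81×ln(3.636) = 3982.9×1.2908 ≈ 5141 m/s.
Stage 2: m₀ = 858 kg, m_f = 858 − 523 = 335 kg; Δv = 323×9.81×ln(2.561) = 3168.6×0.9405 ≈ 2980 m/s.
Total Δv = 5141 + 2980 = 8121 m/s.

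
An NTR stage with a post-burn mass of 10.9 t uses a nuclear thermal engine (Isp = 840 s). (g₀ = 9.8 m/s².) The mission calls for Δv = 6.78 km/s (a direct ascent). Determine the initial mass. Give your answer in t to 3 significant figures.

initial mass ≈ 24.8 t

v_e = Isp · g₀ = 840 × 9.8 = 8232.0 m/s.
m₀/m_f = exp(Δv / v_e) = exp(6780 / 8232.0) = exp(0.8236) = 2.2787.
m₀ = m_f × 2.2787 = 10.9 × 2.2787 = 24.8378 t.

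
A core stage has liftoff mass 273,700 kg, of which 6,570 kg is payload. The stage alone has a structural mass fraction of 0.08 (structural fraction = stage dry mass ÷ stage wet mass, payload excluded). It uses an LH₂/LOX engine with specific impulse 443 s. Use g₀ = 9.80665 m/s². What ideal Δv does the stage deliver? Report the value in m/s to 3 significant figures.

Δv ≈ 9910 m/s

Stage wet mass = m₀ − payload = 273,700 − 6,570 = 267,130 kg.
Stage dry mass = ε × stage wet mass = 0.08 × 267,130 = 21,370.4 kg.
Burnout mass m_f = stage dry + payload = 21,370.4 + 6,570 = 27,940.4 kg.
v_e = Isp · g₀ = 443 × 9.80665 = 4344.3 m/s.
Δv = v_e · ln(273,700/27,940.4) = 4344.3 × ln(9.796) = 4344.3 × 2.2820 ≈ 9914 m/s.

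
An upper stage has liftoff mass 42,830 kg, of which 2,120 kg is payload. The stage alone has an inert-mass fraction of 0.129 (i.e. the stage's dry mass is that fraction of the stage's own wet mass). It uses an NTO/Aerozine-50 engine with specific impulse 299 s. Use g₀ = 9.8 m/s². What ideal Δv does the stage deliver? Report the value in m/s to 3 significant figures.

Stage wet mass = m₀ − payload = 42,830 − 2,120 = 40,710 kg.
Stage dry mass = ε × stage wet mass = 0.129 × 40,710 = 5,251.59 kg.
Burnout mass m_f = stage dry + payload = 5,251.59 + 2,120 = 7,371.59 kg.
v_e = Isp · g₀ = 299 × 9.8 = 2930.2 m/s.
Using Δv = v_e ln(m₀/m_f): Δv = v_e · ln(42,830/7,371.59) = 2930.2 × ln(5.81) = 2930.2 × 1.7596 ≈ 5156 m/s.

Δv ≈ 5160 m/s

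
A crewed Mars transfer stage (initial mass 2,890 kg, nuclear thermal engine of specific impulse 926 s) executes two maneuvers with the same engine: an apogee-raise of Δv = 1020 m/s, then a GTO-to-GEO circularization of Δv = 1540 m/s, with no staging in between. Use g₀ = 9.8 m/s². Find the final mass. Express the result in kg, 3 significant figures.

final mass ≈ 2180 kg

v_e = Isp · g₀ = 926 × 9.8 = 9074.8 m/s.
After the first burn: m = 2890 × exp(−1020/9074.8) = 2890 × 0.89369 = 2,582.76 kg.
After the second burn: m = 2,582.76 × exp(−1540/9074.8) = 2,582.76 × 0.84392 = 2,179.64 kg.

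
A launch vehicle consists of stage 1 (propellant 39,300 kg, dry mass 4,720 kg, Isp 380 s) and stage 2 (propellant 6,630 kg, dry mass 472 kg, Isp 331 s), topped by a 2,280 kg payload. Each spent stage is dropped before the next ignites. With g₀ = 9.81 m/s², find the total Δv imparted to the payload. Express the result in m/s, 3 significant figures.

Ignition mass of stage 1 = 39,300+4,720 + 6,630+472 + 2,280 = 53,402 kg.
Stage 1: m₀ = 53,402 kg, m_f = 53,402 − 39,300 = 14,102 kg; Δv = 380×9.81×ln(3.787) = 3727.8×1.3315 ≈ 4964 m/s.
Stage 2: m₀ = 9,382 kg, m_f = 9,382 − 6,630 = 2,752 kg; Δv = 331×9.81×ln(3.409) = 3247.1×1.2265 ≈ 3982 m/s.
Total Δv = 4964 + 3982 = 8946 m/s.

Δv ≈ 8950 m/s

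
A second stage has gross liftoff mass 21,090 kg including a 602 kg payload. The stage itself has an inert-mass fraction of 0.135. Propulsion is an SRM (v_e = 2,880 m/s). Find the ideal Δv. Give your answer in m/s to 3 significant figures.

Stage wet mass = m₀ − payload = 21,090 − 602 = 20,488 kg.
Stage dry mass = ε × stage wet mass = 0.135 × 20,488 = 2,765.88 kg.
Burnout mass m_f = stage dry + payload = 2,765.88 + 602 = 3,367.88 kg.
Using Δv = v_e ln(m₀/m_f): Δv = v_e · ln(21,090/3,367.88) = 2880.0 × ln(6.262) = 2880.0 × 1.8345 ≈ 5283 m/s.

Δv ≈ 5280 m/s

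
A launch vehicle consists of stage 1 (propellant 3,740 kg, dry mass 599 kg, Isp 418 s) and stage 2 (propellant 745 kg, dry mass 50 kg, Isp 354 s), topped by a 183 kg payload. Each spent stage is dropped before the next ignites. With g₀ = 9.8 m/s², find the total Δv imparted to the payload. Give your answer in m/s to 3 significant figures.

Δv ≈ 9960 m/s

Ignition mass of stage 1 = 3,740+599 + 745+50 + 183 = 5,317 kg.
Stage 1: m₀ = 5,317 kg, m_f = 5,317 − 3,740 = 1,577 kg; Δv = 418×9.8×ln(3.372) = 4096.4×1.2154 ≈ 4979 m/s.
Stage 2: m₀ = 978 kg, m_f = 978 − 745 = 233 kg; Δv = 354×9.8×ln(4.197) = 3469.2×1.4345 ≈ 4976 m/s.
Total Δv = 4979 + 4976 = 9955 m/s.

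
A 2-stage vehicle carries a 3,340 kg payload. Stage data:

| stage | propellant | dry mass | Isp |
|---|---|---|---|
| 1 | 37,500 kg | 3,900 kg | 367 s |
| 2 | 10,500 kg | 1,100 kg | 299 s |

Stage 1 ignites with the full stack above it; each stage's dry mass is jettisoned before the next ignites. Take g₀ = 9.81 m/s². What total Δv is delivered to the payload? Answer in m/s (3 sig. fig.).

Ignition mass of stage 1 = 37,500+3,900 + 10,500+1,100 + 3,340 = 56,340 kg.
Stage 1: m₀ = 56,340 kg, m_f = 56,340 − 37,500 = 18,840 kg; Δv = 367×9.81×ln(2.99) = 3600.3×1.0954 ≈ 3944 m/s.
Stage 2: m₀ = 14,940 kg, m_f = 14,940 − 10,500 = 4,440 kg; Δv = 299×9.81×ln(3.365) = 2933.2×1.2134 ≈ 3559 m/s.
Total Δv = 3944 + 3559 = 7503 m/s.

Δv ≈ 7500 m/s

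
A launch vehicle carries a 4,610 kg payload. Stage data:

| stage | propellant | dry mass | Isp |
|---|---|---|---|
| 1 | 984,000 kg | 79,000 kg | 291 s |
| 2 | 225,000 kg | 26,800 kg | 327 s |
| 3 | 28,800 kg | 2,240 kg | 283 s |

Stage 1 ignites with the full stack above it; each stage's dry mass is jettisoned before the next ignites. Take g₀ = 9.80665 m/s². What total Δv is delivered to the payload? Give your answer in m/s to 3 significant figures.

Ignition mass of stage 1 = 984,000+79,000 + 225,000+26,800 + 28,800+2,240 + 4,610 = 1,350,450 kg.
Stage 1: m₀ = 1,350,450 kg, m_f = 1,350,450 − 984,000 = 366,450 kg; Δv = 291×9.80665×ln(3.685) = 2853.7×1.3043 ≈ 3722 m/s.
Stage 2: m₀ = 287,450 kg, m_f = 287,450 − 225,000 = 62,450 kg; Δv = 327×9.80665×ln(4.603) = 3206.8×1.5267 ≈ 4896 m/s.
Stage 3: m₀ = 35,650 kg, m_f = 35,650 − 28,800 = 6,850 kg; Δv = 283×9.80665×ln(5.204) = 2775.3×1.6495 ≈ 4578 m/s.
Total Δv = 3722 + 4896 + 4578 = 13196 m/s.

Δv ≈ 13200 m/s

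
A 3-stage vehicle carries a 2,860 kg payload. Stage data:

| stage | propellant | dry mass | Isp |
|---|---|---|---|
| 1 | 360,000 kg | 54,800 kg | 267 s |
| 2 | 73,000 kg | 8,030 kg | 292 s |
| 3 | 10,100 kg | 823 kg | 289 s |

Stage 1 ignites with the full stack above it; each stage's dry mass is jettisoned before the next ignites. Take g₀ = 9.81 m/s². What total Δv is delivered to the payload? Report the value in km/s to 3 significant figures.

Δv ≈ 11.2 km/s

Ignition mass of stage 1 = 360,000+54,800 + 73,000+8,030 + 10,100+823 + 2,860 = 509,613 kg.
Stage 1: m₀ = 509,613 kg, m_f = 509,613 − 360,000 = 149,613 kg; Δv = 267×9.81×ln(3.406) = 2619.3×1.2256 ≈ 3210 m/s.
Stage 2: m₀ = 94,813 kg, m_f = 94,813 − 73,000 = 21,813 kg; Δv = 292×9.81×ln(4.347) = 2864.5×1.4694 ≈ 4209 m/s.
Stage 3: m₀ = 13,783 kg, m_f = 13,783 − 10,100 = 3,683 kg; Δv = 289×9.81×ln(3.742) = 2835.1×1.3197 ≈ 3741 m/s.
Total Δv = 3210 + 4209 + 3741 = 11160 m/s.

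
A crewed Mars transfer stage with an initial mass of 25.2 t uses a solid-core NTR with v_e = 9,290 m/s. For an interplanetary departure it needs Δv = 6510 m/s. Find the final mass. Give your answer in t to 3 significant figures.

final mass ≈ 12.5 t

From the ideal rocket equation, m₀/m_f = exp(Δv / v_e) = exp(6510 / 9290.0) = exp(0.7008) = 2.0153.
m_f = m₀ / 2.0153 = 25.2 / 2.0153 = 12.5043 t.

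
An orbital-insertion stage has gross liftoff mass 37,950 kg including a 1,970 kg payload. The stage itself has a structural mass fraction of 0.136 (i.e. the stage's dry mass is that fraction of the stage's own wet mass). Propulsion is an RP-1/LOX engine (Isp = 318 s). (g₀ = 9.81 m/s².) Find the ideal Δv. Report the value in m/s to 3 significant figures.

Δv ≈ 5330 m/s

Stage wet mass = m₀ − payload = 37,950 − 1,970 = 35,980 kg.
Stage dry mass = ε × stage wet mass = 0.136 × 35,980 = 4,893.28 kg.
Burnout mass m_f = stage dry + payload = 4,893.28 + 1,970 = 6,863.28 kg.
v_e = Isp · g₀ = 318 × 9.81 = 3119.6 m/s.
Δv = v_e · ln(37,950/6,863.28) = 3119.6 × ln(5.529) = 3119.6 × 1.7101 ≈ 5335 m/s.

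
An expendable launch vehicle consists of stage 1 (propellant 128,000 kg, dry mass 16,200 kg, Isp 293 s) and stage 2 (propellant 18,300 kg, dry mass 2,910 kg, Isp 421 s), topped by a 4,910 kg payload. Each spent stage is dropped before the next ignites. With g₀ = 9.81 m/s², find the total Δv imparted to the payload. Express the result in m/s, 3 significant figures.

Ignition mass of stage 1 = 128,000+16,200 + 18,300+2,910 + 4,910 = 170,320 kg.
Stage 1: m₀ = 170,320 kg, m_f = 170,320 − 128,000 = 42,320 kg; Δv = 293×9.81×ln(4.025) = 2874.3×1.3924 ≈ 4002 m/s.
Stage 2: m₀ = 26,120 kg, m_f = 26,120 − 18,300 = 7,820 kg; Δv = 421×9.81×ln(3.34) = 4130.0×1.2060 ≈ 4981 m/s.
Total Δv = 4002 + 4981 = 8983 m/s.

Δv ≈ 8980 m/s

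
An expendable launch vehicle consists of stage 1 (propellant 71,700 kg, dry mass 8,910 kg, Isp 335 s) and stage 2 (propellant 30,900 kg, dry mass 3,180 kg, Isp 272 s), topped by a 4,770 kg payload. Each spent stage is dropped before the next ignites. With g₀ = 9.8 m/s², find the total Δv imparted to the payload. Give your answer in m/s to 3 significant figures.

Δv ≈ 7240 m/s

Ignition mass of stage 1 = 71,700+8,910 + 30,900+3,180 + 4,770 = 119,460 kg.
Stage 1: m₀ = 119,460 kg, m_f = 119,460 − 71,700 = 47,760 kg; Δv = 335×9.8×ln(2.501) = 3283.0×0.9168 ≈ 3010 m/s.
Stage 2: m₀ = 38,850 kg, m_f = 38,850 − 30,900 = 7,950 kg; Δv = 272×9.8×ln(4.887) = 2665.6×1.5865 ≈ 4229 m/s.
Total Δv = 3010 + 4229 = 7239 m/s.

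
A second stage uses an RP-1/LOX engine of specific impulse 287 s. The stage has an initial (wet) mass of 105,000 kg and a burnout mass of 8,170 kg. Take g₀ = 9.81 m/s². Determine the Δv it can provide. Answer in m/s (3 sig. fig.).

Δv ≈ 7190 m/s

v_e = Isp · g₀ = 287 × 9.81 = 2815.5 m/s.
Using Δv = v_e ln(m₀/m_f): Δv = v_e · ln(m₀/m_f) = 2815.5 × ln(12.85) = 2815.5 × 2.5535 ≈ 7189.3 m/s.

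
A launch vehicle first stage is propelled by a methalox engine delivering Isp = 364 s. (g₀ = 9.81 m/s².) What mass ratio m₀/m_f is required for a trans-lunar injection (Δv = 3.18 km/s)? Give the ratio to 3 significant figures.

v_e = Isp · g₀ = 364 × 9.81 = 3570.8 m/s.
From the ideal rocket equation, m₀/m_f = exp(Δv / v_e) = exp(3180 / 3570.8) = exp(0.8905) = 2.4365.

mass ratio ≈ 2.44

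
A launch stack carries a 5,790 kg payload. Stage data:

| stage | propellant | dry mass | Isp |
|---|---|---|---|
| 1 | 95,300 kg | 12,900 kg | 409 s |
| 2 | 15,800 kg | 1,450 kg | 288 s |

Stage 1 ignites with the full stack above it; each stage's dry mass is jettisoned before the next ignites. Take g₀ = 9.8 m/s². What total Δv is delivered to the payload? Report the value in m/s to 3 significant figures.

Ignition mass of stage 1 = 95,300+12,900 + 15,800+1,450 + 5,790 = 131,240 kg.
Stage 1: m₀ = 131,240 kg, m_f = 131,240 − 95,300 = 35,940 kg; Δv = 409×9.8×ln(3.652) = 4008.2×1.2952 ≈ 5191 m/s.
Stage 2: m₀ = 23,040 kg, m_f = 23,040 − 15,800 = 7,240 kg; Δv = 288×9.8×ln(3.182) = 2822.4×1.1576 ≈ 3267 m/s.
Total Δv = 5191 + 3267 = 8458 m/s.

Δv ≈ 8460 m/s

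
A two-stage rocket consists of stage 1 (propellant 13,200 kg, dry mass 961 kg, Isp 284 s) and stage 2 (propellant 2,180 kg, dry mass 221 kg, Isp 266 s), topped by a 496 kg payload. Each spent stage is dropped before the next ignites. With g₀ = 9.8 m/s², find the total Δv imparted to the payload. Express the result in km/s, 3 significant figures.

Ignition mass of stage 1 = 13,200+961 + 2,180+221 + 496 = 17,058 kg.
Stage 1: m₀ = 17,058 kg, m_f = 17,058 − 13,200 = 3,858 kg; Δv = 284×9.8×ln(4.421) = 2783.2×1.4865 ≈ 4137 m/s.
Stage 2: m₀ = 2,897 kg, m_f = 2,897 − 2,180 = 717 kg; Δv = 266×9.8×ln(4.04) = 2606.8×1.3964 ≈ 3640 m/s.
Total Δv = 4137 + 3640 = 7777 m/s.

Δv ≈ 7.78 km/s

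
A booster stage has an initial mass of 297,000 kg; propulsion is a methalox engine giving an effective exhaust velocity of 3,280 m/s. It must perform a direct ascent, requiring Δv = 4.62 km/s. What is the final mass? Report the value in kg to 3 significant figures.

By the Tsiolkovsky rocket equation, m₀/m_f = exp(Δv / v_e) = exp(4620 / 3280.0) = exp(1.4085) = 4.0900.
m_f = m₀ / 4.0900 = 297,000 / 4.0900 = 72,616.1 kg.

final mass ≈ 72600 kg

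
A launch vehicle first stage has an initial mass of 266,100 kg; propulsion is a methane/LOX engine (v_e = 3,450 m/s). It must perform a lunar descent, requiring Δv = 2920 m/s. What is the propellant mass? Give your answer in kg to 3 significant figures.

Using Δv = v_e ln(m₀/m_f): m₀/m_f = exp(Δv / v_e) = exp(2920 / 3450.0) = exp(0.8464) = 2.3312.
m_f = 266,100 / 2.3312 = 114,147 kg, so propellant = m₀ − m_f = 266,100 − 114,147 = 151,953 kg.

propellant mass ≈ 152000 kg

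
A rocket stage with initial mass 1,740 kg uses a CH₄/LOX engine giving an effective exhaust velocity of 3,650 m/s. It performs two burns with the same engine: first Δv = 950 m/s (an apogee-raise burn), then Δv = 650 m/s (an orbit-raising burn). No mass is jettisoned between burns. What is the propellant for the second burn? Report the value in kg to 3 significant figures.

After the first burn: m = 1740 × exp(−950/3650.0) = 1740 × 0.77084 = 1,341.26 kg.
After the second burn: m = 1,341.26 × exp(−650/3650.0) = 1,341.26 × 0.83687 = 1,122.46 kg.
Second-burn propellant = 1,341.26 − 1,122.46 = 218.8 kg.

propellant for the second burn ≈ 219 kg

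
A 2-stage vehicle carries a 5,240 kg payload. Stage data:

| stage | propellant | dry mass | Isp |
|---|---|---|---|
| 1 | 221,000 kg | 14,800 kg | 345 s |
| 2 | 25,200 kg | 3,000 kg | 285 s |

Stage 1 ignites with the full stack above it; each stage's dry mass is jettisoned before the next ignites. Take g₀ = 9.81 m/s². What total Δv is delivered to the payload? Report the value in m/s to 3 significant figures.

Δv ≈ 9740 m/s

Ignition mass of stage 1 = 221,000+14,800 + 25,200+3,000 + 5,240 = 269,240 kg.
Stage 1: m₀ = 269,240 kg, m_f = 269,240 − 221,000 = 48,240 kg; Δv = 345×9.81×ln(5.581) = 3384.5×1.7194 ≈ 5819 m/s.
Stage 2: m₀ = 33,440 kg, m_f = 33,440 − 25,200 = 8,240 kg; Δv = 285×9.81×ln(4.058) = 2795.9×1.4008 ≈ 3916 m/s.
Total Δv = 5819 + 3916 = 9735 m/s.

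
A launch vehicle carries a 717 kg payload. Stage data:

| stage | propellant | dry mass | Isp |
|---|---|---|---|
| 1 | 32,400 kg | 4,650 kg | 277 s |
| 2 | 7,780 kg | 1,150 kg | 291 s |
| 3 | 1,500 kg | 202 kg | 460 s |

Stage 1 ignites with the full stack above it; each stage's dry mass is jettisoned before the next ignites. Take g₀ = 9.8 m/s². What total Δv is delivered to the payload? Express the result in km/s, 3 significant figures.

Ignition mass of stage 1 = 32,400+4,650 + 7,780+1,150 + 1,500+202 + 717 = 48,399 kg.
Stage 1: m₀ = 48,399 kg, m_f = 48,399 − 32,400 = 15,999 kg; Δv = 277×9.8×ln(3.025) = 2714.6×1.1070 ≈ 3005 m/s.
Stage 2: m₀ = 11,349 kg, m_f = 11,349 − 7,780 = 3,569 kg; Δv = 291×9.8×ln(3.18) = 2851.8×1.1568 ≈ 3299 m/s.
Stage 3: m₀ = 2,419 kg, m_f = 2,419 − 1,500 = 919 kg; Δv = 460×9.8×ln(2.632) = 4508.0×0.9678 ≈ 4363 m/s.
Total Δv = 3005 + 3299 + 4363 = 10667 m/s.

Δv ≈ 10.7 km/s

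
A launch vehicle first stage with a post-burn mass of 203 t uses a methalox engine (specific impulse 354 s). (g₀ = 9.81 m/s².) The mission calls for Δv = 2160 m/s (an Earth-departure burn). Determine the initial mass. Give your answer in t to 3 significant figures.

v_e = Isp · g₀ = 354 × 9.81 = 3472.7 m/s.
m₀/m_f = exp(Δv / v_e) = exp(2160 / 3472.7) = exp(0.6220) = 1.8626.
m₀ = m_f × 1.8626 = 203 × 1.8626 = 378.108 t.

initial mass ≈ 378 t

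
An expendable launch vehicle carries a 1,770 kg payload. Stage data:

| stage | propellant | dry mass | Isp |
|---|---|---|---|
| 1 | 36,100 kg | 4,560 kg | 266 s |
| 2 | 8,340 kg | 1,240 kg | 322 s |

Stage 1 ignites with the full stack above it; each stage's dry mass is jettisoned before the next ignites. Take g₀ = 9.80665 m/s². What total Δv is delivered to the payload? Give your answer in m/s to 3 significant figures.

Δv ≈ 7280 m/s

Ignition mass of stage 1 = 36,100+4,560 + 8,340+1,240 + 1,770 = 52,010 kg.
Stage 1: m₀ = 52,010 kg, m_f = 52,010 − 36,100 = 15,910 kg; Δv = 266×9.80665×ln(3.269) = 2608.6×1.1845 ≈ 3090 m/s.
Stage 2: m₀ = 11,350 kg, m_f = 11,350 − 8,340 = 3,010 kg; Δv = 322×9.80665×ln(3.771) = 3157.7×1.3273 ≈ 4191 m/s.
Total Δv = 3090 + 4191 = 7281 m/s.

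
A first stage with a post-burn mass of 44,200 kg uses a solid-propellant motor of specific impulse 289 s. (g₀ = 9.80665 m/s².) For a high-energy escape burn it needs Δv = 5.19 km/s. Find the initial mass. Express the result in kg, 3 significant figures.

v_e = Isp · g₀ = 289 × 9.80665 = 2834.1 m/s.
Using Δv = v_e ln(m₀/m_f): m₀/m_f = exp(Δv / v_e) = exp(5190 / 2834.1) = exp(1.8313) = 6.2417.
m₀ = m_f × 6.2417 = 44,200 × 6.2417 = 275,883 kg.

initial mass ≈ 276000 kg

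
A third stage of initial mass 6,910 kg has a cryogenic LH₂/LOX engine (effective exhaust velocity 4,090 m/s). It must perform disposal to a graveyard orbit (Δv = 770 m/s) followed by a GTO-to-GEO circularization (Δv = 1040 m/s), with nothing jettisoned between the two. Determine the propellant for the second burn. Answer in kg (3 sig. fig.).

After the first burn: m = 6910 × exp(−770/4090.0) = 6910 × 0.82840 = 5,724.24 kg.
After the second burn: m = 5,724.24 × exp(−1040/4090.0) = 5,724.24 × 0.77548 = 4,439.03 kg.
Second-burn propellant = 5,724.24 − 4,439.03 = 1,285.21 kg.

propellant for the second burn ≈ 1290 kg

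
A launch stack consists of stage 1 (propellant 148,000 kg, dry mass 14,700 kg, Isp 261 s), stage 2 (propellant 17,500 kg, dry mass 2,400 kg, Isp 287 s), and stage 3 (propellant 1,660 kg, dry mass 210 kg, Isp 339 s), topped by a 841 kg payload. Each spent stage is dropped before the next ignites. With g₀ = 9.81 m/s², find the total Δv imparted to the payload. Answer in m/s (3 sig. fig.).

Ignition mass of stage 1 = 148,000+14,700 + 17,500+2,400 + 1,660+210 + 841 = 185,311 kg.
Stage 1: m₀ = 185,311 kg, m_f = 185,311 − 148,000 = 37,311 kg; Δv = 261×9.81×ln(4.967) = 2560.4×1.6027 ≈ 4104 m/s.
Stage 2: m₀ = 22,611 kg, m_f = 22,611 − 17,500 = 5,111 kg; Δv = 287×9.81×ln(4.424) = 2815.5×1.4870 ≈ 4187 m/s.
Stage 3: m₀ = 2,711 kg, m_f = 2,711 − 1,660 = 1,051 kg; Δv = 339×9.81×ln(2.579) = 3325.6×0.9476 ≈ 3151 m/s.
Total Δv = 4104 + 4187 + 3151 = 11442 m/s.

Δv ≈ 11400 m/s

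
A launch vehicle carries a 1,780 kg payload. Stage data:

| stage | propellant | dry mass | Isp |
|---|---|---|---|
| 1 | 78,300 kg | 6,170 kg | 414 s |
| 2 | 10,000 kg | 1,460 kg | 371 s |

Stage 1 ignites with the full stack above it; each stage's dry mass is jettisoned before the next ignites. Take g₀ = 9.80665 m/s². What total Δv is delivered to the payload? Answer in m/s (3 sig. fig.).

Δv ≈ 11700 m/s

Ignition mass of stage 1 = 78,300+6,170 + 10,000+1,460 + 1,780 = 97,710 kg.
Stage 1: m₀ = 97,710 kg, m_f = 97,710 − 78,300 = 19,410 kg; Δv = 414×9.80665×ln(5.034) = 4060.0×1.6162 ≈ 6562 m/s.
Stage 2: m₀ = 13,240 kg, m_f = 13,240 − 10,000 = 3,240 kg; Δv = 371×9.80665×ln(4.086) = 3638.3×1.4077 ≈ 5121 m/s.
Total Δv = 6562 + 5121 = 11683 m/s.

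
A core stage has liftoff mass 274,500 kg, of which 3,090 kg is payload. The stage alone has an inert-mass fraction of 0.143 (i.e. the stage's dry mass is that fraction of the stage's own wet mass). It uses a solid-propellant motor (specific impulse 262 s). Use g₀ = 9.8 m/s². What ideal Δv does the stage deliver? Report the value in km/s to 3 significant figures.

Δv ≈ 4.83 km/s

Stage wet mass = m₀ − payload = 274,500 − 3,090 = 271,410 kg.
Stage dry mass = ε × stage wet mass = 0.143 × 271,410 = 38,811.6 kg.
Burnout mass m_f = stage dry + payload = 38,811.6 + 3,090 = 41,901.6 kg.
v_e = Isp · g₀ = 262 × 9.8 = 2567.6 m/s.
Δv = v_e · ln(274,500/41,901.6) = 2567.6 × ln(6.551) = 2567.6 × 1.8796 ≈ 4826 m/s.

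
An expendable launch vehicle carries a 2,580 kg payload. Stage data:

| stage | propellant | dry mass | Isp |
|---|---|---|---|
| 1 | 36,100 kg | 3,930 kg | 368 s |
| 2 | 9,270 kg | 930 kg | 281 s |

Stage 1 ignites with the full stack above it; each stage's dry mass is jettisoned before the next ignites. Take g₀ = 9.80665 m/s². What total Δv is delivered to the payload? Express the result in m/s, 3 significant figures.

Δv ≈ 7710 m/s

Ignition mass of stage 1 = 36,100+3,930 + 9,270+930 + 2,580 = 52,810 kg.
Stage 1: m₀ = 52,810 kg, m_f = 52,810 − 36,100 = 16,710 kg; Δv = 368×9.80665×ln(3.16) = 3608.8×1.1507 ≈ 4153 m/s.
Stage 2: m₀ = 12,780 kg, m_f = 12,780 − 9,270 = 3,510 kg; Δv = 281×9.80665×ln(3.641) = 2755.7×1.2923 ≈ 3561 m/s.
Total Δv = 4153 + 3561 = 7714 m/s.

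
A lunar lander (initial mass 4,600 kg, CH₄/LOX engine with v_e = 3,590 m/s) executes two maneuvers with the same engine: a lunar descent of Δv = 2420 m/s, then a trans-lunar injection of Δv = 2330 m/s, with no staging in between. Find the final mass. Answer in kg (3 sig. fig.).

After the first burn: m = 4600 × exp(−2420/3590.0) = 4600 × 0.50962 = 2,344.25 kg.
After the second burn: m = 2,344.25 × exp(−2330/3590.0) = 2,344.25 × 0.52255 = 1,224.99 kg.

final mass ≈ 1220 kg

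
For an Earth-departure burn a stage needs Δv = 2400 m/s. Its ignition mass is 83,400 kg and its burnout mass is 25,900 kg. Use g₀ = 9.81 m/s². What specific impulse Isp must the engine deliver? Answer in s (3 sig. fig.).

Isp ≈ 209 s

ln(m₀/m_f) = ln(83400/25900) = ln(3.22) = 1.1694.
Using Δv = v_e ln(m₀/m_f): v_e = Δv / ln(m₀/m_f) = 2400 / 1.1694 = 2052.3 m/s.
Isp = v_e / g₀ = 2052.3 / 9.81 = 209.2 s.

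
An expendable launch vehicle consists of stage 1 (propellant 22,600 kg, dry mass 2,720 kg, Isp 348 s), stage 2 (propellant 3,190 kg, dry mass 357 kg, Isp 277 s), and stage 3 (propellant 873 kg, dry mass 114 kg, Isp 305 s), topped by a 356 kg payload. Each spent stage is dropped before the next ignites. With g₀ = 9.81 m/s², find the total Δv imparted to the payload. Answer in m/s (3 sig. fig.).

Δv ≈ 10700 m/s

Ignition mass of stage 1 = 22,600+2,720 + 3,190+357 + 873+114 + 356 = 30,210 kg.
Stage 1: m₀ = 30,210 kg, m_f = 30,210 − 22,600 = 7,610 kg; Δv = 348×9.81×ln(3.97) = 3413.9×1.3787 ≈ 4707 m/s.
Stage 2: m₀ = 4,890 kg, m_f = 4,890 − 3,190 = 1,700 kg; Δv = 277×9.81×ln(2.876) = 2717.4×1.0566 ≈ 2871 m/s.
Stage 3: m₀ = 1,343 kg, m_f = 1,343 − 873 = 470 kg; Δv = 305×9.81×ln(2.857) = 2992.1×1.0499 ≈ 3141 m/s.
Total Δv = 4707 + 2871 + 3141 = 10719 m/s.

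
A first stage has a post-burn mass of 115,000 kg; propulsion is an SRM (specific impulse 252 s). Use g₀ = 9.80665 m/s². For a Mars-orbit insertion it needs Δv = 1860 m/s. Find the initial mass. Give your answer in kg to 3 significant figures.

initial mass ≈ 244000 kg

v_e = Isp · g₀ = 252 × 9.80665 = 2471.3 m/s.
By the Tsiolkovsky rocket equation, m₀/m_f = exp(Δv / v_e) = exp(1860 / 2471.3) = exp(0.7526) = 2.1226.
m₀ = m_f × 2.1226 = 115,000 × 2.1226 = 244,099 kg.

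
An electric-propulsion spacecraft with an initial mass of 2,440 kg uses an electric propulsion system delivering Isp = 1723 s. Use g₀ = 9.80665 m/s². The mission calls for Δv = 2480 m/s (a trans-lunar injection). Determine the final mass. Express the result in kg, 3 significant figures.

v_e = Isp · g₀ = 1723 × 9.80665 = 16896.9 m/s.
m₀/m_f = exp(Δv / v_e) = exp(2480 / 16896.9) = exp(0.1468) = 1.1581.
m_f = m₀ / 1.1581 = 2,440 / 1.1581 = 2,106.9 kg.

final mass ≈ 2110 kg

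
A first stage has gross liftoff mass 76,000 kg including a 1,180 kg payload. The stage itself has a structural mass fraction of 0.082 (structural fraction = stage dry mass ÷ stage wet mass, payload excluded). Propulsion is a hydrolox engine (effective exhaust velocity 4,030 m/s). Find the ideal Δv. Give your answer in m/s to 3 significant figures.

Δv ≈ 9430 m/s

Stage wet mass = m₀ − payload = 76,000 − 1,180 = 74,820 kg.
Stage dry mass = ε × stage wet mass = 0.082 × 74,820 = 6,135.24 kg.
Burnout mass m_f = stage dry + payload = 6,135.24 + 1,180 = 7,315.24 kg.
Rocket equation: Δv = v_e · ln(76,000/7,315.24) = 4030.0 × ln(10.39) = 4030.0 × 2.3408 ≈ 9433 m/s.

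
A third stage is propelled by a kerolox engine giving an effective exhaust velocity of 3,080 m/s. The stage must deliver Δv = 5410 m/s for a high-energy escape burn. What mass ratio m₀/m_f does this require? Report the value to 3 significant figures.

mass ratio ≈ 5.79

Rocket equation: m₀/m_f = exp(Δv / v_e) = exp(5410 / 3080.0) = exp(1.7565) = 5.7921.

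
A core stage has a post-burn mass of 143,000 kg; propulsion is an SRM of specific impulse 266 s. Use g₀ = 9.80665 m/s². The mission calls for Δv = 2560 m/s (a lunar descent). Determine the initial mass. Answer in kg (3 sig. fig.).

v_e = Isp · g₀ = 266 × 9.80665 = 2608.6 m/s.
m₀/m_f = exp(Δv / v_e) = exp(2560 / 2608.6) = exp(0.9814) = 2.6681.
m₀ = m_f × 2.6681 = 143,000 × 2.6681 = 381,538 kg.

initial mass ≈ 382000 kg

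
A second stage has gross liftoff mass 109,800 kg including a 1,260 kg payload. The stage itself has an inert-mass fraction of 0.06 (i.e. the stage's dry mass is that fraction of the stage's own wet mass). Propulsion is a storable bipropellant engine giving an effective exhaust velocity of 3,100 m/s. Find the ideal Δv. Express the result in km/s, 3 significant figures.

Δv ≈ 8.21 km/s

Stage wet mass = m₀ − payload = 109,800 − 1,260 = 108,540 kg.
Stage dry mass = ε × stage wet mass = 0.06 × 108,540 = 6,512.4 kg.
Burnout mass m_f = stage dry + payload = 6,512.4 + 1,260 = 7,772.4 kg.
From the ideal rocket equation, Δv = v_e · ln(109,800/7,772.4) = 3100.0 × ln(14.13) = 3100.0 × 2.6481 ≈ 8209 m/s.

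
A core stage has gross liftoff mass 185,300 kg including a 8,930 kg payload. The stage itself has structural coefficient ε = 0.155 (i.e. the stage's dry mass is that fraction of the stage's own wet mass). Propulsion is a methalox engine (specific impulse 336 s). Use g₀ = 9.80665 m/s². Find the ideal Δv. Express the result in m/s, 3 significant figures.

Stage wet mass = m₀ − payload = 185,300 − 8,930 = 176,370 kg.
Stage dry mass = ε × stage wet mass = 0.155 × 176,370 = 27,337.4 kg.
Burnout mass m_f = stage dry + payload = 27,337.4 + 8,930 = 36,267.4 kg.
v_e = Isp · g₀ = 336 × 9.80665 = 3295.0 m/s.
Rocket equation: Δv = v_e · ln(185,300/36,267.4) = 3295.0 × ln(5.109) = 3295.0 × 1.6311 ≈ 5374 m/s.

Δv ≈ 5370 m/s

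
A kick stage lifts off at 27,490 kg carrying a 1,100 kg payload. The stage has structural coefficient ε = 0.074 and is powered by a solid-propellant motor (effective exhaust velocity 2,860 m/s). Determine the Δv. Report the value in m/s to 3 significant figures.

Δv ≈ 6290 m/s

Stage wet mass = m₀ − payload = 27,490 − 1,100 = 26,390 kg.
Stage dry mass = ε × stage wet mass = 0.074 × 26,390 = 1,952.86 kg.
Burnout mass m_f = stage dry + payload = 1,952.86 + 1,100 = 3,052.86 kg.
Δv = v_e · ln(27,490/3,052.86) = 2860.0 × ln(9.005) = 2860.0 × 2.1977 ≈ 6286 m/s.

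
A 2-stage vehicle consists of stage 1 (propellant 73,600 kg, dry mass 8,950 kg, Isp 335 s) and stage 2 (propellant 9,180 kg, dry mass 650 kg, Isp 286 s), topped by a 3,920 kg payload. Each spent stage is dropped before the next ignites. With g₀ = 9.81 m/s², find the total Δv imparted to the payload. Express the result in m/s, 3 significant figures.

Δv ≈ 7840 m/s

Ignition mass of stage 1 = 73,600+8,950 + 9,180+650 + 3,920 = 96,300 kg.
Stage 1: m₀ = 96,300 kg, m_f = 96,300 − 73,600 = 22,700 kg; Δv = 335×9.81×ln(4.242) = 3286.4×1.4451 ≈ 4749 m/s.
Stage 2: m₀ = 13,750 kg, m_f = 13,750 − 9,180 = 4,570 kg; Δv = 286×9.81×ln(3.009) = 2805.7×1.1015 ≈ 3091 m/s.
Total Δv = 4749 + 3091 = 7840 m/s.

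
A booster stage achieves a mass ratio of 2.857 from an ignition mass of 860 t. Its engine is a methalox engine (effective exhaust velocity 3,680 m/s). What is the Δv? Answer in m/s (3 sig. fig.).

Δv ≈ 3860 m/s

Using Δv = v_e ln(m₀/m_f): Δv = v_e · ln(2.857) = 3680.0 × 1.0498 ≈ 3863.2 m/s.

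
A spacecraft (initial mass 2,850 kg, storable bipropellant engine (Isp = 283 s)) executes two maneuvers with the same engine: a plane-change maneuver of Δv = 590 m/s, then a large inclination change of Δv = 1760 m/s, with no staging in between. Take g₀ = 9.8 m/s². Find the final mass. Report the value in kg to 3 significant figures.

v_e = Isp · g₀ = 283 × 9.8 = 2773.4 m/s.
After the first burn: m = 2850 × exp(−590/2773.4) = 2850 × 0.80837 = 2,303.85 kg.
After the second burn: m = 2,303.85 × exp(−1760/2773.4) = 2,303.85 × 0.53015 = 1,221.39 kg.

final mass ≈ 1220 kg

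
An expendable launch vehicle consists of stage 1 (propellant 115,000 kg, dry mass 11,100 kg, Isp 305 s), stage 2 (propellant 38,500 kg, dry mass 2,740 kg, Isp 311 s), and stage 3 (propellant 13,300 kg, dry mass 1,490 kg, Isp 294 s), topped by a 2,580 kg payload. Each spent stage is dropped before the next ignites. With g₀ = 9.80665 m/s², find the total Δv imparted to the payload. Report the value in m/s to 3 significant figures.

Ignition mass of stage 1 = 115,000+11,100 + 38,500+2,740 + 13,300+1,490 + 2,580 = 184,710 kg.
Stage 1: m₀ = 184,710 kg, m_f = 184,710 − 115,000 = 69,710 kg; Δv = 305×9.80665×ln(2.65) = 2991.0×0.9744 ≈ 2915 m/s.
Stage 2: m₀ = 58,610 kg, m_f = 58,610 − 38,500 = 20,110 kg; Δv = 311×9.80665×ln(2.914) = 3049.9×1.0697 ≈ 3262 m/s.
Stage 3: m₀ = 17,370 kg, m_f = 17,370 − 13,300 = 4,070 kg; Δv = 294×9.80665×ln(4.268) = 2883.2×1.4511 ≈ 4184 m/s.
Total Δv = 2915 + 3262 + 4184 = 10361 m/s.

Δv ≈ 10400 m/s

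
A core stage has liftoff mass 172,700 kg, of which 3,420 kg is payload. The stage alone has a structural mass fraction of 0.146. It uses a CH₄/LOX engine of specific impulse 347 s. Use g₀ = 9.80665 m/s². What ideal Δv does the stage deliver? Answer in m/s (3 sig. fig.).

Δv ≈ 6170 m/s

Stage wet mass = m₀ − payload = 172,700 − 3,420 = 169,280 kg.
Stage dry mass = ε × stage wet mass = 0.146 × 169,280 = 24,714.9 kg.
Burnout mass m_f = stage dry + payload = 24,714.9 + 3,420 = 28,134.9 kg.
v_e = Isp · g₀ = 347 × 9.80665 = 3402.9 m/s.
From the ideal rocket equation, Δv = v_e · ln(172,700/28,134.9) = 3402.9 × ln(6.138) = 3402.9 × 1.8145 ≈ 6175 m/s.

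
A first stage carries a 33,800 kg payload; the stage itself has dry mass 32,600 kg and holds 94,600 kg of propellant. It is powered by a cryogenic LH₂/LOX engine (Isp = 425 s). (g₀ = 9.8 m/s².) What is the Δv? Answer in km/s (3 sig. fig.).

v_e = Isp · g₀ = 425 × 9.8 = 4165.0 m/s.
m₀ = payload + dry + propellant = 33,800 + 32,600 + 94,600 = 161,000 kg.
m_f = payload + dry = 33,800 + 32,600 = 66,400 kg.
Δv = v_e · ln(m₀/m_f) = 4165.0 × ln(2.425) = 4165.0 × 0.8857 ≈ 3689.0 m/s.

Δv ≈ 3.69 km/s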